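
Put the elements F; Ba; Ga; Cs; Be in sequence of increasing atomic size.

F < Be < Ga < Ba < Cs

Moving right in a period, electrons are added to the same shell under a stronger nuclear pull, so atoms get smaller; moving down, a new shell is opened and atoms get larger.
Neither a single period nor a single group — weigh both effects.
Be > F: both are in period 2; the period trend gives Be the larger value.
Ga > Be: the two effects oppose for this pair; the down-group effect wins (124 vs 102 pm).
Ba > Ga: relative to Ga, both the across-period and down-group shifts push Ba's atomic radius up.
Cs > Ba: Cs lies to the left of Ba in period 6, so the across-period effect alone puts Cs larger.
Tabulated atomic radius (pm): Be 102, F 64, Ga 124, Cs 232, Ba 196.
So from smallest to largest: F < Be < Ga < Ba < Cs.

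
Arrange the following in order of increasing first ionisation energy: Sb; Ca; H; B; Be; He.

Ca, B, Sb, Be, H, He

H is in period 1, group 1; He is in period 1, group 18; Be is in period 2, group 2; B is in period 2, group 13; Ca is in period 4, group 2; Sb is in period 5, group 15.
First ionization energy rises across a period (greater Z_eff holds electrons more tightly) and falls down a group (valence electrons are farther from the nucleus).
Here both period and group differ, so the two effects have to be weighed against each other.
B > Ca: both effects reinforce here, so B is clearly the higher of the two.
Sb > B: the two effects oppose for this pair; the across-period effect wins (831 vs 801 kJ/mol).
Be > Sb: period and group pull opposite ways; the down-group shift dominates (900 vs 831 kJ/mol).
H > Be: period and group pull opposite ways; the down-group shift dominates (1312 vs 900 kJ/mol).
He > H: both are in period 1; the period trend gives He the larger value.
Note the exception: Be has a higher first ionization energy than B, contrary to the simple trend — removing B's lone 2p electron is easier than breaking Be's filled 2s².
For reference (kJ/mol): H 1312, He 2372, Be 900, B 801, Ca 590, Sb 831.
So from lowest to highest: Ca < B < Sb < Be < H < He.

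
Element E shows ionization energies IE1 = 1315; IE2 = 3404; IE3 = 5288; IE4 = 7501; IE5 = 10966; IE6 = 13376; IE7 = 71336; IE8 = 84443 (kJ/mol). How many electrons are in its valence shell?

6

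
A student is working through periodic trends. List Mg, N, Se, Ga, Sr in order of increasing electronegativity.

N is in period 2, group 15; Mg is in period 3, group 2; Ga is in period 4, group 13; Se is in period 4, group 16; Sr is in period 5, group 2.
Smaller atoms with higher effective nuclear charge are more electronegative.
These span different periods and groups, so the two trends combine.
Mg > Sr: they share group 2; the group trend gives Mg the larger value.
Ga > Mg: period and group pull opposite ways; the across-period shift dominates (1.81 vs 1.31).
Se > Ga: both are in period 4; the period trend gives Se the larger value.
N > Se: the two effects oppose for this pair; the down-group effect wins (3.04 vs 2.55).
Tabulated electronegativity (Pauling): N 3.04, Mg 1.31, Ga 1.81, Se 2.55, Sr 0.95.
So from lowest to highest: Sr < Mg < Ga < Se < N.

Sr < Mg < Ga < Se < N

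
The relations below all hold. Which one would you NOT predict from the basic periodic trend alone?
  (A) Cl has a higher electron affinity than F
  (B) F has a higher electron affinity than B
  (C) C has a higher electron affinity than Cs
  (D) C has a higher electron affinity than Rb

(A)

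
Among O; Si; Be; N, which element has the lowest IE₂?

Si

After 1 electron has been removed, what remains? O⁺ still has 5 valence electrons; Si⁺ still has 3 valence electrons; Be⁺ still has 1 valence electron; N⁺ still has 4 valence electrons.
All are still removing valence electrons, so compare the +1 ions as you would atoms: IE_2 generally rises across a period (higher Z_eff) and falls down a group (larger shell), subject to the usual subshell exceptions.
Valence configurations: O⁺ [He]2s²2p³, Si⁺ [Ne]3s²3p¹, Be⁺ [He]2s¹, N⁺ [He]2s²2p².
The numbers (kJ/mol): O 3388, Si 1577, Be 1757, N 2856.
Putting it together, IE_2: Si < Be < N < O.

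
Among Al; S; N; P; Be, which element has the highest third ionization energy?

After 2 electrons have been removed, what remains? Al²⁺ still has 1 valence electron; S²⁺ still has 4 valence electrons; N²⁺ still has 3 valence electrons; P²⁺ still has 3 valence electrons; Be²⁺ is the bare [He] core.
Pulling an electron out of a noble-gas core costs far more than removing a remaining valence electron, so Be sits at the high end of IE_3.
Valence configurations: Al²⁺ [Ne]3s¹, S²⁺ [Ne]3s²3p², N²⁺ [He]2s²2p¹, P²⁺ [Ne]3s²3p¹.
Tabulated IE_3 (kJ/mol): Al 2745, S 3357, N 4578, P 2914, Be 14849.
Putting it together, IE_3: Al < P < S < N < Be.

Be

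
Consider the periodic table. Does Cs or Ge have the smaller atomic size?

Ge

Ge is in period 4, group 14; Cs is in period 6, group 1.
Atomic radius shrinks across a period as nuclear charge pulls the same shell inward, and grows down a group as new shells are added.
Neither a single period nor a single group — weigh both effects.
Cs > Ge: relative to Ge, both the across-period and down-group shifts push Cs's atomic radius up.
Approximate values (pm): Ge 121, Cs 232.
So Ge has the smaller atomic size (Ge < Cs).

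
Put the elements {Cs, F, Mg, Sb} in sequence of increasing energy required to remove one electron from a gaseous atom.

F is in period 2, group 17; Mg is in period 3, group 2; Sb is in period 5, group 15; Cs is in period 6, group 1.
Removing the outermost electron gets harder across a period and easier down a group.
Neither a single period nor a single group — weigh both effects.
Mg > Cs: relative to Cs, both the across-period and down-group shifts push Mg's first ionization energy up.
Sb > Mg: the two effects oppose for this pair; the across-period effect wins (831 vs 738 kJ/mol).
F > Sb: both effects reinforce here, so F is clearly the higher of the two.
Tabulated first ionization energy (kJ/mol): F 1681, Mg 738, Sb 831, Cs 376.
So from lowest to highest: Cs < Mg < Sb < F.

Cs < Mg < Sb < F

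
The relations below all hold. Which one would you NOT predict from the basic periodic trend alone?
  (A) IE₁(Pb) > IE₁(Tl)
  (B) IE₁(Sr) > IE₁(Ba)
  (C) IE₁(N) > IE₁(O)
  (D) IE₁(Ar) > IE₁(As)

The general trend: first ionisation energy increases across a period and decreases down a group.
(A) Pb (period 6, group 14) vs Tl (period 6, group 13): the stated order agrees with the simple trend.
(B) Sr (period 5, group 2) vs Ba (period 6, group 2): the stated order agrees with the simple trend.
(C) N (period 2, group 15) vs O (period 2, group 16): the stated order contradicts the simple trend.
(D) Ar (period 3, group 18) vs As (period 4, group 15): the stated order agrees with the simple trend.
The exception is (C): pairing an electron in O's 2p⁴ costs repulsion energy, so O ionizes more easily than half-filled N (2p³).

(C)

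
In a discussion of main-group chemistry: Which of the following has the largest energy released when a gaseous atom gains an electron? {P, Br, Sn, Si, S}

Si is in period 3, group 14; P is in period 3, group 15; S is in period 3, group 16; Br is in period 4, group 17; Sn is in period 5, group 14.
Electron affinity generally becomes more exothermic across a period toward the halogens and less exothermic down a group.
Neither a single period nor a single group — weigh both effects.
Sn > P: this pair runs against the simple trend — see the exception note.
Si > Sn: they share group 14; the group trend gives Si the larger value.
S > Si: both are in period 3; the period trend gives S the larger value.
Br > S: the two effects oppose for this pair; the across-period effect wins (325 vs 200 kJ/mol).
Note the exception: Sn has a higher electron affinity than P, contrary to the simple trend — adding an electron to P's half-filled np³ subshell costs electron-pairing energy.
Note the exception: Si has a higher electron affinity than P, contrary to the simple trend — adding an electron to P's half-filled 3p³ is unfavourable, so Si (3p²) has the more exothermic EA.
For reference (kJ/mol): Si 134, P 72, S 200, Br 325, Sn 107.
The largest energy released when a gaseous atom gains an electron among these belongs to Br.

Br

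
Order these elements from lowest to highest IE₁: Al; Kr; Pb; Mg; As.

Al < Pb < Mg < As < Kr

Mg is in period 3, group 2; Al is in period 3, group 13; As is in period 4, group 15; Kr is in period 4, group 18; Pb is in period 6, group 14.
Removing the outermost electron gets harder across a period and easier down a group.
These span different periods and groups, so the two trends combine.
Pb > Al: period and group pull opposite ways; the across-period shift dominates (716 vs 578 kJ/mol).
Mg > Pb: period and group pull opposite ways; the down-group shift dominates (738 vs 716 kJ/mol).
As > Mg: period and group pull opposite ways; the across-period shift dominates (947 vs 738 kJ/mol).
Kr > As: both are in period 4; the period trend gives Kr the larger value.
Note the exception: Mg has a higher first ionization energy than Al, contrary to the simple trend — Al's single 3p electron is easier to remove than one from Mg's filled 3s².
For reference (kJ/mol): Mg 738, Al 578, As 947, Kr 1351, Pb 716.
So from lowest to highest: Al < Pb < Mg < As < Kr.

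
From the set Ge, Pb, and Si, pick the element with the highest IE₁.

Si is in period 3, group 14; Ge is in period 4, group 14; Pb is in period 6, group 14.
Removing the outermost electron gets harder across a period and easier down a group.
All are in group 14, so first ionization energy increases up the group.
The highest IE₁ among these belongs to Si.

Si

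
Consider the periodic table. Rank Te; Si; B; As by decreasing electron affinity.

Te, Si, As, B

B is in period 2, group 13; Si is in period 3, group 14; As is in period 4, group 15; Te is in period 5, group 16.
Adding an electron releases more energy for atoms nearer the top right (short of the noble gases).
A diagonal step moves right (one effect) and down (the opposite effect) at once.
As > B: the two effects oppose for this pair; the across-period effect wins (78 vs 27 kJ/mol).
Si > As: period and group pull opposite ways; the down-group shift dominates (134 vs 78 kJ/mol).
Te > Si: the two effects oppose for this pair; the across-period effect wins (190 vs 134 kJ/mol).
Tabulated electron affinity (kJ/mol): B 27, Si 134, As 78, Te 190.
So from highest to lowest: Te > Si > As > B.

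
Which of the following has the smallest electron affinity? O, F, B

Electron affinity generally becomes more exothermic across a period toward the halogens and less exothermic down a group.
All lie in period 2, so electron affinity increases left to right.
The smallest electron affinity among these belongs to B.

B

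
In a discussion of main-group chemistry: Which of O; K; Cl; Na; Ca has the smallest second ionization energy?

IE_2 is the cost of taking one more electron from the +1 cation: O⁺ still has 5 valence electrons; K⁺ is the bare [Ar] core; Cl⁺ still has 6 valence electrons; Na⁺ is the bare [Ne] core; Ca⁺ still has 1 valence electron.
Usually core removal costs more than valence removal, but here the competition is close: a tightly held n=2 valence electron can cost more to remove than an n=3 core electron, so the actual values have to decide it.
Valence configurations: O⁺ [He]2s²2p³, Cl⁺ [Ne]3s²3p⁴, Ca⁺ [Ar]4s¹.
The numbers (kJ/mol): O 3388, K 3052, Cl 2298, Na 4562, Ca 1145.
So the second ionization energies run Ca < Cl < K < O < Na.

Ca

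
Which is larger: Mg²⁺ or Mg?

Mg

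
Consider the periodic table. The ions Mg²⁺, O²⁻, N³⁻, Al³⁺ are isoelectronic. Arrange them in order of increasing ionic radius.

Al³⁺, Mg²⁺, O²⁻, N³⁻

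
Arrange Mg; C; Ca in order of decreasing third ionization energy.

Mg > Ca > C

IE_3 is the cost of taking one more electron from the +2 cation: Mg²⁺ is the bare [Ne] core; C²⁺ still has 2 valence electrons; Ca²⁺ is the bare [Ar] core.
Pulling an electron out of a noble-gas core costs far more than removing a remaining valence electron, so Ca and Mg sit at the high end of IE_3.
Tabulated IE_3 (kJ/mol): Mg 7733, C 4620, Ca 4912.
So the third ionization energies run C < Ca < Mg.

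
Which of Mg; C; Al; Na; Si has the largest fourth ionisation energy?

Al

After 3 electrons have been removed, what remains? Mg³⁺ is already 1 electron into the core; C³⁺ still has 1 valence electron; Al³⁺ is the bare [Ne] core; Na³⁺ is already 2 electrons into the core; Si³⁺ still has 1 valence electron.
Breaking into a closed-shell core is much more expensive than removing a leftover valence electron — Na, Mg and Al have the largest IE_4 here.
Valence configurations: C³⁺ [He]2s¹, Si³⁺ [Ne]3s¹.
Approximate IE_4 values (kJ/mol): Mg 10543, C 6223, Al 11577, Na 9543, Si 4356.
Hence IE_4: Si < C < Na < Mg < Al.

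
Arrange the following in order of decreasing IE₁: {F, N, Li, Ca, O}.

F, N, O, Ca, Li

Li is in period 2, group 1; N is in period 2, group 15; O is in period 2, group 16; F is in period 2, group 17; Ca is in period 4, group 2.
Across a period the outer electron is held more tightly (higher IE₁); down a group it sits in a higher shell, more shielded, and comes off more easily.
Neither a single period nor a single group — weigh both effects.
Ca > Li: the two effects oppose for this pair; the across-period effect wins (590 vs 520 kJ/mol).
O > Ca: both effects reinforce here, so O is clearly the higher of the two.
N > O: this pair runs against the simple trend — see the exception note.
F > N: both are in period 2; the period trend gives F the larger value.
Note the exception: N has a higher first ionization energy than O, contrary to the simple trend — pairing an electron in O's 2p⁴ costs repulsion energy, so O ionizes more easily than half-filled N (2p³).
Tabulated first ionization energy (kJ/mol): Li 520, N 1402, O 1314, F 1681, Ca 590.
So from highest to lowest: F > N > O > Ca > Li.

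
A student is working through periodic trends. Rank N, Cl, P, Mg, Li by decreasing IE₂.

Li > N > Cl > P > Mg

The second ionization energy removes an electron from the +1 ion. For each element: N⁺ still has 4 valence electrons; Cl⁺ still has 6 valence electrons; P⁺ still has 4 valence electrons; Mg⁺ still has 1 valence electron; Li⁺ is the bare [He] core.
Core electrons are held far more tightly than valence electrons, so Li tops the IE_2 order.
Valence configurations: N⁺ [He]2s²2p², Cl⁺ [Ne]3s²3p⁴, P⁺ [Ne]3s²3p², Mg⁺ [Ne]3s¹.
The numbers (kJ/mol): N 2856, Cl 2298, P 1907, Mg 1451, Li 7298.
So the second ionization energies run Mg < P < Cl < N < Li.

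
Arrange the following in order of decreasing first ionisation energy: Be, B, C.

Removing the outermost electron gets harder across a period and easier down a group.
All lie in period 2; the across-period trend (first ionization energy increases left to right) applies, with the exception below.
Note the exception: Be has a higher first ionization energy than B, contrary to the simple trend — removing B's lone 2p electron is easier than breaking Be's filled 2s².
Tabulated first ionization energy (kJ/mol): Be 900, B 801, C 1086.
So from highest to lowest: C > Be > B.

C > Be > B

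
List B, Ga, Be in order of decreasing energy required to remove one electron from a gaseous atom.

Be is in period 2, group 2; B is in period 2, group 13; Ga is in period 4, group 13.
Across a period the outer electron is held more tightly (higher IE₁); down a group it sits in a higher shell, more shielded, and comes off more easily.
Here both period and group differ, so the two effects have to be weighed against each other.
B > Ga: B sits above Ga in group 13, so the down-group effect alone puts B higher.
Be > B: this pair runs against the simple trend — see the exception note.
Note the exception: Be has a higher first ionization energy than B, contrary to the simple trend — removing B's lone 2p electron is easier than breaking Be's filled 2s².
For reference (kJ/mol): Be 900, B 801, Ga 579.
So from highest to lowest: Be > B > Ga.

Be > B > Ga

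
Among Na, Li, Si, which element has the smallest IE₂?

Si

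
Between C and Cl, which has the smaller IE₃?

IE_3 is the cost of taking one more electron from the +2 cation: C²⁺ still has 2 valence electrons; Cl²⁺ still has 5 valence electrons.
All are still removing valence electrons, so compare the +2 ions as you would atoms: IE_3 generally rises across a period (higher Z_eff) and falls down a group (larger shell), subject to the usual subshell exceptions.
Valence configurations: C²⁺ [He]2s², Cl²⁺ [Ne]3s²3p³.
The numbers (kJ/mol): C 4620, Cl 3822.
Hence IE_3: Cl < C.

Cl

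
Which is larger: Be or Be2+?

Forming Be2+ removes 2 electrons from Be. Fewer electrons for the same nuclear charge means less shielding and a higher Z_eff on the remaining electrons, and for main-group metals the entire outer shell is lost.
A cation is smaller than its parent atom: Be2+ < Be.

Be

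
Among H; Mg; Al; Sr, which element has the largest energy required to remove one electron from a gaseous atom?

H

H is in period 1, group 1; Mg is in period 3, group 2; Al is in period 3, group 13; Sr is in period 5, group 2.
First ionization energy rises across a period (greater Z_eff holds electrons more tightly) and falls down a group (valence electrons are farther from the nucleus).
These span different periods and groups, so the two trends combine.
Al > Sr: both effects reinforce here, so Al is clearly the higher of the two.
Mg > Al: this pair runs against the simple trend — see the exception note.
H > Mg: the two effects oppose for this pair; the down-group effect wins (1312 vs 738 kJ/mol).
Note the exception: Mg has a higher first ionization energy than Al, contrary to the simple trend — Al's single 3p electron is easier to remove than one from Mg's filled 3s².
Tabulated first ionization energy (kJ/mol): H 1312, Mg 738, Al 578, Sr 550.
The largest energy required to remove one electron from a gaseous atom among these belongs to H.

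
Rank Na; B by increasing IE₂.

B, Na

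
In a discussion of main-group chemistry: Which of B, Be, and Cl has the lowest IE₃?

The third ionization energy removes an electron from the +2 ion. For each element: B²⁺ still has 1 valence electron; Be²⁺ is the bare [He] core; Cl²⁺ still has 5 valence electrons.
Breaking into a closed-shell core is much more expensive than removing a leftover valence electron — Be has the largest IE_3 here.
Valence configurations: B²⁺ [He]2s¹, Cl²⁺ [Ne]3s²3p³.
Approximate IE_3 values (kJ/mol): B 3660, Be 14849, Cl 3822.
Putting it together, IE_3: B < Cl < Be.

B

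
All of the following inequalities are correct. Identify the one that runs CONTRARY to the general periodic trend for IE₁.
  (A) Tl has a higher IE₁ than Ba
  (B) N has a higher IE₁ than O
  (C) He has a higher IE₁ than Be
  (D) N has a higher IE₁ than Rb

(B)

The general trend: IE₁ increases across a period and decreases down a group.
(A) Tl (period 6, group 13) vs Ba (period 6, group 2): the stated order agrees with the simple trend.
(B) N (period 2, group 15) vs O (period 2, group 16): the stated order contradicts the simple trend.
(C) He (period 1, group 18) vs Be (period 2, group 2): the stated order agrees with the simple trend.
(D) N (period 2, group 15) vs Rb (period 5, group 1): the stated order agrees with the simple trend.
The exception is (B): pairing an electron in O's 2p⁴ costs repulsion energy, so O ionizes more easily than half-filled N (2p³).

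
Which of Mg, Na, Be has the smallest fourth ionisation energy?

Na

Consider each +3 ion: Mg³⁺ is already 1 electron into the core; Na³⁺ is already 2 electrons into the core; Be³⁺ is already 1 electron into the core.
All of these are removing an electron from a noble-gas core or deeper; the smaller core (lower principal quantum number) is held far more tightly, and within a period the higher nuclear charge binds the same core more tightly.
Approximate IE_4 values (kJ/mol): Mg 10543, Na 9543, Be 21007.
Overall IE_4 order: Na < Mg < Be.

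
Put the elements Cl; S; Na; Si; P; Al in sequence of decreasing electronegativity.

Atoms toward the upper right of the periodic table pull bonding electrons most strongly.
All lie in period 3, so electronegativity increases left to right.
So from highest to lowest: Cl > S > P > Si > Al > Na.

Cl > S > P > Si > Al > Na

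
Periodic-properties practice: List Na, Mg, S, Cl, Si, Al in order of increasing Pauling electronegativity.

Na < Mg < Al < Si < S < Cl

Na is in period 3, group 1; Mg is in period 3, group 2; Al is in period 3, group 13; Si is in period 3, group 14; S is in period 3, group 16; Cl is in period 3, group 17.
EN rises left→right (higher Z_eff, smaller atoms) and falls top→bottom (larger, more shielded atoms).
All lie in period 3, so electronegativity increases left to right.
So from lowest to highest: Na < Mg < Al < Si < S < Cl.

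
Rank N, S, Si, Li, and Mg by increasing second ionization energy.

Mg < Si < S < N < Li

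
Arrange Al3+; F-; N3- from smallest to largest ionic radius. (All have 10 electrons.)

All of these have 10 electrons, so size is governed by nuclear charge alone: the more protons, the stronger the pull on the same electron cloud, and the smaller the ion.
Nuclear charges: Al3+ (Z=13), F- (Z=9), N3- (Z=7).
Smallest to largest: Al3+ < F- < N3-.

Al3+ < F- < N3-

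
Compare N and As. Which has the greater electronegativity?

N is in period 2, group 15; As is in period 4, group 15.
Electronegativity increases across a period and decreases down a group, tracking effective nuclear charge and atomic size.
All are in group 15, so electronegativity increases up the group.
So N has the greater electronegativity (N > As).

N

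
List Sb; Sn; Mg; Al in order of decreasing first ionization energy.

Removing the outermost electron gets harder across a period and easier down a group.
These span different periods and groups, so the two trends combine.
Sn > Al: period and group pull opposite ways; the across-period shift dominates (709 vs 578 kJ/mol).
Mg > Sn: the two effects oppose for this pair; the down-group effect wins (738 vs 709 kJ/mol).
Sb > Mg: period and group pull opposite ways; the across-period shift dominates (831 vs 738 kJ/mol).
Note the exception: Mg has a higher first ionization energy than Al, contrary to the simple trend — Al's single 3p electron is easier to remove than one from Mg's filled 3s².
Approximate values (kJ/mol): Mg 738, Al 578, Sn 709, Sb 831.
So from highest to lowest: Sb > Mg > Sn > Al.

Sb > Mg > Sn > Al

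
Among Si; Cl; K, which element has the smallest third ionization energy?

Consider each +2 ion: Si²⁺ still has 2 valence electrons; Cl²⁺ still has 5 valence electrons; K²⁺ is already 1 electron into the core.
Pulling an electron out of a noble-gas core costs far more than removing a remaining valence electron, so K sits at the high end of IE_3.
Valence configurations: Si²⁺ [Ne]3s², Cl²⁺ [Ne]3s²3p³.
The numbers (kJ/mol): Si 3232, Cl 3822, K 4420.
Putting it together, IE_3: Si < Cl < K.

Si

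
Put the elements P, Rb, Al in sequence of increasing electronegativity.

Rb, Al, P

Al is in period 3, group 13; P is in period 3, group 15; Rb is in period 5, group 1.
Smaller atoms with higher effective nuclear charge are more electronegative.
Here both period and group differ, so the two effects have to be weighed against each other.
Al > Rb: relative to Rb, both the across-period and down-group shifts push Al's electronegativity up.
P > Al: both are in period 3; the period trend gives P the larger value.
Approximate values (Pauling): Al 1.61, P 2.19, Rb 0.82.
So from lowest to highest: Rb < Al < P.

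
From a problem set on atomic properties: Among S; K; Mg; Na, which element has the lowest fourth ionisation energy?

S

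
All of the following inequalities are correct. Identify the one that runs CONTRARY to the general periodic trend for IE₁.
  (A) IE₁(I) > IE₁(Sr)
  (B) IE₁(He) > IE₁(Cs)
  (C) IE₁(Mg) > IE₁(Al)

(C)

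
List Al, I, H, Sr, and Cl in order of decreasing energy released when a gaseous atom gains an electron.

Cl > I > H > Al > Sr

Electron affinity generally becomes more exothermic across a period toward the halogens and less exothermic down a group.
Here both period and group differ, so the two effects have to be weighed against each other.
Al > Sr: relative to Sr, both the across-period and down-group shifts push Al's electron affinity up.
H > Al: the two effects oppose for this pair; the down-group effect wins (73 vs 42 kJ/mol).
I > H: the two effects oppose for this pair; the across-period effect wins (295 vs 73 kJ/mol).
Cl > I: they share group 17; the group trend gives Cl the larger value.
Tabulated electron affinity (kJ/mol): H 73, Al 42, Cl 349, Sr 5, I 295.
So from highest to lowest: Cl > I > H > Al > Sr.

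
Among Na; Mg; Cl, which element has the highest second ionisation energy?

IE_2 is the cost of taking one more electron from the +1 cation: Na⁺ is the bare [Ne] core; Mg⁺ still has 1 valence electron; Cl⁺ still has 6 valence electrons.
Core electrons are held far more tightly than valence electrons, so Na tops the IE_2 order.
Valence configurations: Mg⁺ [Ne]3s¹, Cl⁺ [Ne]3s²3p⁴.
Tabulated IE_2 (kJ/mol): Na 4562, Mg 1451, Cl 2298.
Hence IE_2: Mg < Cl < Na.

Na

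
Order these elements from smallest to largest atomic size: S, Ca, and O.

O, S, Ca

O is in period 2, group 16; S is in period 3, group 16; Ca is in period 4, group 2.
Atomic radius shrinks across a period as nuclear charge pulls the same shell inward, and grows down a group as new shells are added.
These span different periods and groups, so the two trends combine.
S > O: they share group 16; the group trend gives S the larger value.
Ca > S: relative to S, both the across-period and down-group shifts push Ca's atomic radius up.
Tabulated atomic radius (pm): O 63, S 103, Ca 171.
So from smallest to largest: O < S < Ca.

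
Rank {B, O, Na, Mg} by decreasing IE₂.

After 1 electron has been removed, what remains? B⁺ still has 2 valence electrons; O⁺ still has 5 valence electrons; Na⁺ is the bare [Ne] core; Mg⁺ still has 1 valence electron.
Breaking into a closed-shell core is much more expensive than removing a leftover valence electron — Na has the largest IE_2 here.
Valence configurations: B⁺ [He]2s², O⁺ [He]2s²2p³, Mg⁺ [Ne]3s¹.
Tabulated IE_2 (kJ/mol): B 2427, O 3388, Na 4562, Mg 1451.
Overall IE_2 order: Mg < B < O < Na.

Na > O > B > Mg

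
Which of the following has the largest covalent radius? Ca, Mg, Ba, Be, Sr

Be is in period 2, group 2; Mg is in period 3, group 2; Ca is in period 4, group 2; Sr is in period 5, group 2; Ba is in period 6, group 2.
Across a period the added protons contract the valence shell; down a group each new principal shell makes the atom larger.
All are in group 2, so atomic radius increases down the group.
The largest covalent radius among these belongs to Ba.

Ba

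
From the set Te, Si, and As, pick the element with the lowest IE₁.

Si is in period 3, group 14; As is in period 4, group 15; Te is in period 5, group 16.
First ionization energy rises across a period (greater Z_eff holds electrons more tightly) and falls down a group (valence electrons are farther from the nucleus).
A diagonal step moves right (one effect) and down (the opposite effect) at once.
Te > Si: period and group pull opposite ways; the across-period shift dominates (869 vs 786 kJ/mol).
As > Te: the two effects oppose for this pair; the down-group effect wins (947 vs 869 kJ/mol).
For reference (kJ/mol): Si 786, As 947, Te 869.
The lowest IE₁ among these belongs to Si.

Si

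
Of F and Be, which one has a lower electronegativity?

Be

Be is in period 2, group 2; F is in period 2, group 17.
Atoms toward the upper right of the periodic table pull bonding electrons most strongly.
All lie in period 2, so electronegativity increases left to right.
So Be has the lower electronegativity (Be < F).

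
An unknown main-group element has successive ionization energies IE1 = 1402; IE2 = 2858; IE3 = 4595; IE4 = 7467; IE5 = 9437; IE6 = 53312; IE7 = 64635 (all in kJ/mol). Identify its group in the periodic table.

Look for the largest jump between consecutive ionization energies: IE6/IE5 ≈ 5.6, far larger than any earlier ratio.
That jump marks the point where a core electron is being removed. So the atom has 5 valence electrons.
A main-group element with 5 valence electrons is in group 15.

Group 15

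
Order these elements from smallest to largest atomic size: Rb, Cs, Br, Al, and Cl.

Cl, Br, Al, Rb, Cs

Across a period the added protons contract the valence shell; down a group each new principal shell makes the atom larger.
Here both period and group differ, so the two effects have to be weighed against each other.
Br > Cl: they share group 17; the group trend gives Br the larger value.
Al > Br: the two effects oppose for this pair; the across-period effect wins (126 vs 114 pm).
Rb > Al: relative to Al, both the across-period and down-group shifts push Rb's atomic radius up.
Cs > Rb: they share group 1; the group trend gives Cs the larger value.
Tabulated atomic radius (pm): Al 126, Cl 99, Br 114, Rb 210, Cs 232.
So from smallest to largest: Cl < Br < Al < Rb < Cs.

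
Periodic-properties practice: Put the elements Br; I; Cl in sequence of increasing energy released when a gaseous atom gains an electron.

I < Br < Cl

Cl is in period 3, group 17; Br is in period 4, group 17; I is in period 5, group 17.
EA tends to increase across a period and decrease down a group, though the pattern is less regular than for IE or radius.
All are in group 17, so electron affinity increases up the group.
So from lowest to highest: I < Br < Cl.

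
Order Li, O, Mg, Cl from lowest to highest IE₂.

Mg < Cl < O < Li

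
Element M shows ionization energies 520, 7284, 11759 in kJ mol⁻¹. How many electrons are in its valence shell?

1

Look for the largest jump between consecutive ionization energies: IE2/IE1 ≈ 14.0, far larger than any earlier ratio.
That jump marks the point where a core electron is being removed. So the atom has 1 valence electron.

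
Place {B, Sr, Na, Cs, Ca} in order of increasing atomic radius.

Moving right in a period, electrons are added to the same shell under a stronger nuclear pull, so atoms get smaller; moving down, a new shell is opened and atoms get larger.
These span different periods and groups, so the two trends combine.
Na > B: relative to B, both the across-period and down-group shifts push Na's atomic radius up.
Ca > Na: period and group pull opposite ways; the down-group shift dominates (171 vs 155 pm).
Sr > Ca: they share group 2; the group trend gives Sr the larger value.
Cs > Sr: both effects reinforce here, so Cs is clearly the larger of the two.
Tabulated atomic radius (pm): B 85, Na 155, Ca 171, Sr 185, Cs 232.
So from smallest to largest: B < Na < Ca < Sr < Cs.

B, Na, Ca, Sr, Cs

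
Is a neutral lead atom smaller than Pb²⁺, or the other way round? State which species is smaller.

Forming Pb²⁺ removes 2 electrons from Pb. Fewer electrons for the same nuclear charge means less shielding and a higher Z_eff on the remaining electrons.
A cation is smaller than its parent atom: Pb²⁺ < Pb.

Pb²⁺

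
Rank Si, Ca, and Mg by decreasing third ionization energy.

Mg, Ca, Si

The third ionization energy removes an electron from the +2 ion. For each element: Si²⁺ still has 2 valence electrons; Ca²⁺ is the bare [Ar] core; Mg²⁺ is the bare [Ne] core.
Core electrons are held far more tightly than valence electrons, so Ca and Mg top the IE_3 order.
Tabulated IE_3 (kJ/mol): Si 3232, Ca 4912, Mg 7733.
Overall IE_3 order: Si < Ca < Mg.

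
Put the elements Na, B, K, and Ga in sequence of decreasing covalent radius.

Moving right in a period, electrons are added to the same shell under a stronger nuclear pull, so atoms get smaller; moving down, a new shell is opened and atoms get larger.
Here both period and group differ, so the two effects have to be weighed against each other.
Ga > B: they share group 13; the group trend gives Ga the larger value.
Na > Ga: the two effects oppose for this pair; the across-period effect wins (155 vs 124 pm).
K > Na: K sits below Na in group 1, so the down-group effect alone puts K larger.
For reference (pm): B 85, Na 155, K 196, Ga 124.
So from largest to smallest: K > Na > Ga > B.

K, Na, Ga, B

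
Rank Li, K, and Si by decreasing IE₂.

Li, K, Si

After 1 electron has been removed, what remains? Li⁺ is the bare [He] core; K⁺ is the bare [Ar] core; Si⁺ still has 3 valence electrons.
Breaking into a closed-shell core is much more expensive than removing a leftover valence electron — K and Li have the largest IE_2 here.
Tabulated IE_2 (kJ/mol): Li 7298, K 3052, Si 1577.
Putting it together, IE_2: Si < K < Li.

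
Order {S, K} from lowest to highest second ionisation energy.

S < K

IE_2 is the cost of taking one more electron from the +1 cation: S⁺ still has 5 valence electrons; K⁺ is the bare [Ar] core.
Core electrons are held far more tightly than valence electrons, so K tops the IE_2 order.
Approximate IE_2 values (kJ/mol): S 2252, K 3052.
Putting it together, IE_2: S < K.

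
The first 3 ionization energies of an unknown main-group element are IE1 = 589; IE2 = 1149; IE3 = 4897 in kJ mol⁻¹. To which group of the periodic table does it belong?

Group 2

Look for the largest jump between consecutive ionization energies: IE3/IE2 ≈ 4.3, far larger than any earlier ratio.
That jump marks the point where a core electron is being removed. So the atom has 2 valence electrons.
A main-group element with 2 valence electrons is in group 2.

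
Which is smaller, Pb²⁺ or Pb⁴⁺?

Pb⁴⁺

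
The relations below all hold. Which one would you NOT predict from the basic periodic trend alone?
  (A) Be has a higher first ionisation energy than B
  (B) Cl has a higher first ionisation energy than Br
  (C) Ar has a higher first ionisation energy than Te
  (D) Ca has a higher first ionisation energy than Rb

The general trend: first ionisation energy increases across a period and decreases down a group.
(A) Be (period 2, group 2) vs B (period 2, group 13): the stated order contradicts the simple trend.
(B) Cl (period 3, group 17) vs Br (period 4, group 17): the stated order agrees with the simple trend.
(C) Ar (period 3, group 18) vs Te (period 5, group 16): the stated order agrees with the simple trend.
(D) Ca (period 4, group 2) vs Rb (period 5, group 1): the stated order agrees with the simple trend.
The exception is (A): removing B's lone 2p electron is easier than breaking Be's filled 2s².

(A)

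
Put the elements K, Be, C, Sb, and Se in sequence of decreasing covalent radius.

Atomic radius shrinks across a period as nuclear charge pulls the same shell inward, and grows down a group as new shells are added.
These span different periods and groups, so the two trends combine.
Be > C: both are in period 2; the period trend gives Be the larger value.
Se > Be: period and group pull opposite ways; the down-group shift dominates (116 vs 102 pm).
Sb > Se: both effects reinforce here, so Sb is clearly the larger of the two.
K > Sb: period and group pull opposite ways; the across-period shift dominates (196 vs 140 pm).
For reference (pm): Be 102, C 75, K 196, Se 116, Sb 140.
So from largest to smallest: K > Sb > Se > Be > C.

K > Sb > Se > Be > C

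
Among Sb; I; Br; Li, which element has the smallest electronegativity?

Li

Li is in period 2, group 1; Br is in period 4, group 17; Sb is in period 5, group 15; I is in period 5, group 17.
Smaller atoms with higher effective nuclear charge are more electronegative.
Neither a single period nor a single group — weigh both effects.
Sb > Li: period and group pull opposite ways; the across-period shift dominates (2.05 vs 0.98).
I > Sb: I lies to the right of Sb in period 5, so the across-period effect alone puts I higher.
Br > I: Br sits above I in group 17, so the down-group effect alone puts Br higher.
For reference (Pauling): Li 0.98, Br 2.96, Sb 2.05, I 2.66.
The smallest electronegativity among these belongs to Li.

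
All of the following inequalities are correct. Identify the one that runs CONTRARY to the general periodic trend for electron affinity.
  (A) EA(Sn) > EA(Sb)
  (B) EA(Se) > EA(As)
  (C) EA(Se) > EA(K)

(A)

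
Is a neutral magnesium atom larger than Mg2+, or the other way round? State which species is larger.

Forming Mg2+ removes 2 electrons from Mg. Fewer electrons for the same nuclear charge means less shielding and a higher Z_eff on the remaining electrons, and for main-group metals the entire outer shell is lost.
A cation is smaller than its parent atom: Mg2+ < Mg.

Mg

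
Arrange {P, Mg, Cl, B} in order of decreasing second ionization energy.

B, Cl, P, Mg

Consider each +1 ion: P⁺ still has 4 valence electrons; Mg⁺ still has 1 valence electron; Cl⁺ still has 6 valence electrons; B⁺ still has 2 valence electrons.
All are still removing valence electrons, so compare the +1 ions as you would atoms: IE_2 generally rises across a period (higher Z_eff) and falls down a group (larger shell), subject to the usual subshell exceptions.
Valence configurations: P⁺ [Ne]3s²3p², Mg⁺ [Ne]3s¹, Cl⁺ [Ne]3s²3p⁴, B⁺ [He]2s².
The numbers (kJ/mol): P 1907, Mg 1451, Cl 2298, B 2427.
Overall IE_2 order: Mg < P < Cl < B.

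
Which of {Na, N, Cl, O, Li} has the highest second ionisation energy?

Consider each +1 ion: Na⁺ is the bare [Ne] core; N⁺ still has 4 valence electrons; Cl⁺ still has 6 valence electrons; O⁺ still has 5 valence electrons; Li⁺ is the bare [He] core.
Core electrons are held far more tightly than valence electrons, so Na and Li top the IE_2 order.
Valence configurations: N⁺ [He]2s²2p², Cl⁺ [Ne]3s²3p⁴, O⁺ [He]2s²2p³.
Approximate IE_2 values (kJ/mol): Na 4562, N 2856, Cl 2298, O 3388, Li 7298.
Overall IE_2 order: Cl < N < O < Na < Li.

Li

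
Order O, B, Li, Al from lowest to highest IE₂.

Al, B, O, Li

IE_2 is the cost of taking one more electron from the +1 cation: O⁺ still has 5 valence electrons; B⁺ still has 2 valence electrons; Li⁺ is the bare [He] core; Al⁺ still has 2 valence electrons.
Core electrons are held far more tightly than valence electrons, so Li tops the IE_2 order.
Valence configurations: O⁺ [He]2s²2p³, B⁺ [He]2s², Al⁺ [Ne]3s².
Approximate IE_2 values (kJ/mol): O 3388, B 2427, Li 7298, Al 1817.
So the second ionization energies run Al < B < O < Li.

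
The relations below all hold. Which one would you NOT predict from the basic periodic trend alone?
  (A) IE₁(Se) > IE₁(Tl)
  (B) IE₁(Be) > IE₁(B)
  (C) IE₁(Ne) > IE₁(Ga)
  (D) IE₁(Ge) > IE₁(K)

(B)

The general trend: IE₁ increases across a period and decreases down a group.
(A) Se (period 4, group 16) vs Tl (period 6, group 13): the stated order agrees with the simple trend.
(B) Be (period 2, group 2) vs B (period 2, group 13): the stated order contradicts the simple trend.
(C) Ne (period 2, group 18) vs Ga (period 4, group 13): the stated order agrees with the simple trend.
(D) Ge (period 4, group 14) vs K (period 4, group 1): the stated order agrees with the simple trend.
The exception is (B): removing B's lone 2p electron is easier than breaking Be's filled 2s².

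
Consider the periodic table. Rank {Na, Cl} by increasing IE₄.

Cl < Na

After 3 electrons have been removed, what remains? Na³⁺ is already 2 electrons into the core; Cl³⁺ still has 4 valence electrons.
Pulling an electron out of a noble-gas core costs far more than removing a remaining valence electron, so Na sits at the high end of IE_4.
Approximate IE_4 values (kJ/mol): Na 9543, Cl 5159.
So the fourth ionization energies run Cl < Na.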